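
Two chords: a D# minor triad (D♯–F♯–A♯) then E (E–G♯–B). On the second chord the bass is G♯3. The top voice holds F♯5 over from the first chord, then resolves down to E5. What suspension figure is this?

7–6 suspension.

At the second chord the bass is G♯3. The suspended F♯5 lies a seventh above the bass; after resolving down by step to E5, the interval above the bass becomes a sixth.
Suspension figures are named by those two intervals: 7–6.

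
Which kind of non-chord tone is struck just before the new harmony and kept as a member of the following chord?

Anticipation.

Approach: ahead of the chord change (typically by step), so it is dissonant against the current harmony. Departure: none — the same pitch is restated or held and is a chord tone of the new harmony.
Dissonant first, consonant once the harmony catches up: the note simply arrives early — an anticipation. (The reverse timing, consonant first and dissonant after the change, would be a suspension or retardation.)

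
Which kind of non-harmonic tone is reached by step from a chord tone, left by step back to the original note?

Neighbor tone.

Approach: by step. Departure: by step in the opposite direction, back to the starting pitch.
Stepwise on both sides but reversing to return to the same chord tone — a neighbor tone. (Had it continued onward in the same direction it would be a passing tone instead.)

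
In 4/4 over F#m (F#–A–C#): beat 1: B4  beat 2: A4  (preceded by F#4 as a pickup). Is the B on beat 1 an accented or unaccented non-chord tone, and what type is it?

Accented appoggiatura.

The harmony at that moment is F# minor triad (F#, A, C#); B4 is not a chord tone.
It is approached by leap up from F#4 and left by step down to A4.
Leap in, step out — an appoggiatura.
It falls on the downbeat, so it is accented.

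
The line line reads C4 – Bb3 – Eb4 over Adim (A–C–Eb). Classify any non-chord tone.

Bb3 is an escape tone.

The harmony at that moment is A diminished triad (A, C, Eb); Bb3 is not a chord tone.
It is approached by step down from C4 and left by leap up to Eb4.
Step in, leap out — an escape tone.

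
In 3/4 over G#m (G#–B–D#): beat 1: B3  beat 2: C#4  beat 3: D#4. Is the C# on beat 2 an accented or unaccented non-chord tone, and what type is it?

Unaccented passing tone.

The harmony at that moment is G# minor triad (G#, B, D#); C#4 is not a chord tone.
It is approached by step up from B3 and left by step up to D#4.
Step in, step out in the same direction — a passing tone.
It falls on a weak beat, so it is unaccented.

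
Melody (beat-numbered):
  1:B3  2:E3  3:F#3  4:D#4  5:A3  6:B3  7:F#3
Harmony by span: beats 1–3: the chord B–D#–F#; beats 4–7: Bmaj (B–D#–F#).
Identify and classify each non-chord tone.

The harmony at that moment is B major triad (B, D#, F#); E3 is not a chord tone.
It is approached by leap down from B3 and left by step up to F#3.
Leap in, step out — an appoggiatura.
The harmony at that moment is B major triad (B, D#, F#); A3 is not a chord tone.
It is approached by leap down from D#4 and left by step up to B3.
Leap in, step out — an appoggiatura.

E3 (beat 2) — appoggiatura; A3 (beat 5) — appoggiatura.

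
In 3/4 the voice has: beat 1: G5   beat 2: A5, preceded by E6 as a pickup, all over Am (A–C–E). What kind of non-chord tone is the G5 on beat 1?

Appoggiatura.

The harmony at that moment is A minor triad (A, C, E); G5 is not a chord tone.
It is approached by leap down from E6 and left by step up to A5.
Leap in, step out, metrically accented — an appoggiatura.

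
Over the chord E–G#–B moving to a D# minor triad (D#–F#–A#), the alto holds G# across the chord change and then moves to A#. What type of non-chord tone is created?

The harmony at that moment is D# minor triad (D#, F#, A#); G# is not a chord tone.
It is held over (the same pitch as the preceding G#) and left by step up to A#.
Held over from the previous chord and resolving up by step — a retardation.

G# is a retardation.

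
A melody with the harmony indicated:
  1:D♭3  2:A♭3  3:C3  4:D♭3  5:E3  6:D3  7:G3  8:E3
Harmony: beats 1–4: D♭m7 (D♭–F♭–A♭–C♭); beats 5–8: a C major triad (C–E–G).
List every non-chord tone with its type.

C3 (beat 3) — appoggiatura; D3 (beat 6) — escape tone.

The harmony at that moment is D♭ minor seventh chord (D♭, F♭, A♭, C♭); C3 is not a chord tone.
It is approached by leap down from A♭3 and left by step up to D♭3.
Leap in, step out — an appoggiatura.
The harmony at that moment is C major triad (C, E, G); D3 is not a chord tone.
It is approached by step down from E3 and left by leap up to G3.
Step in, leap out — an escape tone.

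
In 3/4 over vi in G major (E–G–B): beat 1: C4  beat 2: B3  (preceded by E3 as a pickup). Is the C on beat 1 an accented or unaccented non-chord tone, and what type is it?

The harmony at that moment is E minor triad (E, G, B); C4 is not a chord tone.
It is approached by leap up from E3 and left by step down to B3.
Leap in, step out — an appoggiatura.
It falls on the downbeat, so it is accented.

Accented appoggiatura.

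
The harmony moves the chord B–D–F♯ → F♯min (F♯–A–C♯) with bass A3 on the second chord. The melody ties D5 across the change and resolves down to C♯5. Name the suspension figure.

At the second chord the bass is A3. The suspended D5 lies a fourth above the bass; after resolving down by step to C♯5, the interval above the bass becomes a third.
Suspension figures are named by those two intervals: 4–3.

4–3 suspension.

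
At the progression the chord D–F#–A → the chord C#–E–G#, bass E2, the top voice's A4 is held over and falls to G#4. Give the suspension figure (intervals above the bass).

At the second chord the bass is E2. The suspended A4 lies a fourth above the bass; after resolving down by step to G#4, the interval above the bass becomes a third.
Suspension figures are named by those two intervals: 4–3.

4–3 suspension.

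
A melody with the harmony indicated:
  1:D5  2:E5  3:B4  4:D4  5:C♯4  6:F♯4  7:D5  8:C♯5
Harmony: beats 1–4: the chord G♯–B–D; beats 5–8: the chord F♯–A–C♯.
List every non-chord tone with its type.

E5 (beat 2) — escape tone; D5 (beat 7) — appoggiatura.

The harmony at that moment is G♯ diminished triad (G♯, B, D); E5 is not a chord tone.
It is approached by step up from D5 and left by leap down to B4.
Step in, leap out — an escape tone.
The harmony at that moment is F♯ minor triad (F♯, A, C♯); D5 is not a chord tone.
It is approached by leap up from F♯4 and left by step down to C♯5.
Leap in, step out — an appoggiatura.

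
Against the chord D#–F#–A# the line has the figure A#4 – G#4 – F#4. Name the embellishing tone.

G#4 is a passing tone.

The harmony at that moment is D# minor triad (D#, F#, A#); G#4 is not a chord tone.
It is approached by step down from A#4 and left by step down to F#4.
Step in, step out in the same direction — a passing tone.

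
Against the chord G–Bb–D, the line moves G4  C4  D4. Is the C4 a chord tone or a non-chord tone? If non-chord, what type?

The harmony at that moment is G minor triad (G, Bb, D); C4 is not a chord tone.
It is approached by leap down from G4 and left by step up to D4.
Leap in, step out — an appoggiatura.

Non-chord tone — an appoggiatura.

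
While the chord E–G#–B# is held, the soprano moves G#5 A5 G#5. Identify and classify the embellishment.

A5 is a neighbor tone.

The harmony at that moment is E augmented triad (E, G#, B#); A5 is not a chord tone.
It is approached by step up from G#5 and left by step down to G#5.
Step away and step back to the same note — a neighbor tone (upper neighbor).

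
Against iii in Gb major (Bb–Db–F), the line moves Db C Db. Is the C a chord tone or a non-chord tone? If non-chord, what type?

Non-chord tone — a neighbor tone.

The harmony at that moment is Bb minor triad (Bb, Db, F); C is not a chord tone.
It is approached by step down from Db and left by step up to Db.
Step away and step back to the same note — a neighbor tone (lower neighbor).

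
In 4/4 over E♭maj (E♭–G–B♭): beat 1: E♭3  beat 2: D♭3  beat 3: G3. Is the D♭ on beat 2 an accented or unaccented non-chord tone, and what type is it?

The harmony at that moment is E♭ major triad (E♭, G, B♭); D♭3 is not a chord tone.
It is approached by step down from E♭3 and left by leap up to G3.
Step in, leap out — an escape tone.
It falls on a weak beat, so it is unaccented.

Unaccented escape tone.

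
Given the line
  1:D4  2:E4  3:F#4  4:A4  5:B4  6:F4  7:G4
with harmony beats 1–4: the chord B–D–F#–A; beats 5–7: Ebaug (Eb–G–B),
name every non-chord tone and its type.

E4 (beat 2) — passing tone; F4 (beat 6) — appoggiatura.

The harmony at that moment is B minor seventh chord (B, D, F#, A); E4 is not a chord tone.
It is approached by step up from D4 and left by step up to F#4.
Step in, step out in the same direction — a passing tone.
The harmony at that moment is Eb augmented triad (Eb, G, B); F4 is not a chord tone.
It is approached by leap down from B4 and left by step up to G4.
Leap in, step out — an appoggiatura.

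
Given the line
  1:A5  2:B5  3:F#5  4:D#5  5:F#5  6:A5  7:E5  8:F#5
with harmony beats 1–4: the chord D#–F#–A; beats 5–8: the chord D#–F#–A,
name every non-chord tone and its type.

The harmony at that moment is D# diminished triad (D#, F#, A); B5 is not a chord tone.
It is approached by step up from A5 and left by leap down to F#5.
Step in, leap out — an escape tone.
The harmony at that moment is D# diminished triad (D#, F#, A); E5 is not a chord tone.
It is approached by leap down from A5 and left by step up to F#5.
Leap in, step out — an appoggiatura.

B5 (beat 2) — escape tone; E5 (beat 7) — appoggiatura.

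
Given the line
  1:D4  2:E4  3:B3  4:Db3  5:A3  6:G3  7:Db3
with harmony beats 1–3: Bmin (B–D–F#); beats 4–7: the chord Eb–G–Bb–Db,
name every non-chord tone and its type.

E4 (beat 2) — escape tone; A3 (beat 5) — appoggiatura.

The harmony at that moment is B minor triad (B, D, F#); E4 is not a chord tone.
It is approached by step up from D4 and left by leap down to B3.
Step in, leap out — an escape tone.
The harmony at that moment is Eb dominant seventh chord (Eb, G, Bb, Db); A3 is not a chord tone.
It is approached by leap up from Db3 and left by step down to G3.
Leap in, step out — an appoggiatura.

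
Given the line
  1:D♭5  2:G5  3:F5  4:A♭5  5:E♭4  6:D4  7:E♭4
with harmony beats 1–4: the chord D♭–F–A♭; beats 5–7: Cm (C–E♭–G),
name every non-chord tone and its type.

The harmony at that moment is D♭ major triad (D♭, F, A♭); G5 is not a chord tone.
It is approached by leap up from D♭5 and left by step down to F5.
Leap in, step out — an appoggiatura.
The harmony at that moment is C minor triad (C, E♭, G); D4 is not a chord tone.
It is approached by step down from E♭4 and left by step up to E♭4.
Step away and step back to the same note — a neighbor tone (lower neighbor).

G5 (beat 2) — appoggiatura; D4 (beat 6) — neighbor tone.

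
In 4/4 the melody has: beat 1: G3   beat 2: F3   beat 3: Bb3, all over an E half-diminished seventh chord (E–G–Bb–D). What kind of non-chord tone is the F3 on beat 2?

Escape tone.

The harmony at that moment is E half-diminished seventh chord (E, G, Bb, D); F3 is not a chord tone.
It is approached by step down from G3 and left by leap up to Bb3.
Step in, leap out, on a weak beat — an escape tone.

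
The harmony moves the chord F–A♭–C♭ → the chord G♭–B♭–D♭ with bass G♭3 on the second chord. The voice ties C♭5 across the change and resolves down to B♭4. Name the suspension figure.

At the second chord the bass is G♭3. The suspended C♭5 lies a fourth above the bass; after resolving down by step to B♭4, the interval above the bass becomes a third.
Suspension figures are named by those two intervals: 4–3.

4–3 suspension.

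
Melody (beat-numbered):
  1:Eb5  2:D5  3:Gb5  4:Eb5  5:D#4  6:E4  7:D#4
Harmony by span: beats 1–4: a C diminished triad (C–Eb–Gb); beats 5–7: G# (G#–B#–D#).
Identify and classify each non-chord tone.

The harmony at that moment is C diminished triad (C, Eb, Gb); D5 is not a chord tone.
It is approached by step down from Eb5 and left by leap up to Gb5.
Step in, leap out — an escape tone.
The harmony at that moment is G# major triad (G#, B#, D#); E4 is not a chord tone.
It is approached by step up from D#4 and left by step down to D#4.
Step away and step back to the same note — a neighbor tone (upper neighbor).

D5 (beat 2) — escape tone; E4 (beat 6) — neighbor tone.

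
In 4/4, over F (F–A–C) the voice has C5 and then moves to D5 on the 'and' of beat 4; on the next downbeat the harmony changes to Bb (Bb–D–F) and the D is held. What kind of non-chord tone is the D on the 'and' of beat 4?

Anticipation.

The harmony at that moment is F major triad (F, A, C); D5 is not a chord tone.
It is approached by step up from C5 and then sustained as the same pitch into the next harmony.
Arriving early and becoming a chord tone when the harmony changes — an anticipation.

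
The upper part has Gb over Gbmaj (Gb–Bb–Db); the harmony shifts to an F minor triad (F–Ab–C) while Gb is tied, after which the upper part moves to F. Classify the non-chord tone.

The harmony at that moment is F minor triad (F, Ab, C); Gb is not a chord tone.
It is held over (the same pitch as the preceding Gb) and left by step down to F.
Held over from the previous chord and resolving down by step — a suspension.

Gb is a suspension.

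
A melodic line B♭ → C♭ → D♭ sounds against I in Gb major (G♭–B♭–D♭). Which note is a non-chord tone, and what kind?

The harmony at that moment is G♭ major triad (G♭, B♭, D♭); C♭ is not a chord tone.
It is approached by step up from B♭ and left by step up to D♭.
Step in, step out in the same direction — a passing tone.

C♭ is a passing tone.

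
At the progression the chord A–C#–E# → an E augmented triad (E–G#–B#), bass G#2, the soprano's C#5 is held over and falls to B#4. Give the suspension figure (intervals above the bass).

4–3 suspension.

At the second chord the bass is G#2. The suspended C#5 lies a fourth above the bass; after resolving down by step to B#4, the interval above the bass becomes a third.
Suspension figures are named by those two intervals: 4–3.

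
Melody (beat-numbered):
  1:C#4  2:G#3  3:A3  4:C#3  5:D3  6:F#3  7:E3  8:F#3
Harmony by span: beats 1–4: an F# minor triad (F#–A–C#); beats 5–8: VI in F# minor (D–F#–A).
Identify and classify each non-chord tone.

The harmony at that moment is F# minor triad (F#, A, C#); G#3 is not a chord tone.
It is approached by leap down from C#4 and left by step up to A3.
Leap in, step out — an appoggiatura.
The harmony at that moment is D major triad (D, F#, A); E3 is not a chord tone.
It is approached by step down from F#3 and left by step up to F#3.
Step away and step back to the same note — a neighbor tone (lower neighbor).

G#3 (beat 2) — appoggiatura; E3 (beat 7) — neighbor tone.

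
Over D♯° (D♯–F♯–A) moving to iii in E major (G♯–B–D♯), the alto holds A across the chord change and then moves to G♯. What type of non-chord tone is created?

A is a suspension.

The harmony at that moment is G♯ minor triad (G♯, B, D♯); A is not a chord tone.
It is held over (the same pitch as the preceding A) and left by step down to G♯.
Held over from the previous chord and resolving down by step — a suspension.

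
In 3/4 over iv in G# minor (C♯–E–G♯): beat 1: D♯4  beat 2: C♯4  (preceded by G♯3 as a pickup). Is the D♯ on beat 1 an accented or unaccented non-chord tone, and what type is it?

The harmony at that moment is C♯ minor triad (C♯, E, G♯); D♯4 is not a chord tone.
It is approached by leap up from G♯3 and left by step down to C♯4.
Leap in, step out — an appoggiatura.
It falls on the downbeat, so it is accented.

Accented appoggiatura.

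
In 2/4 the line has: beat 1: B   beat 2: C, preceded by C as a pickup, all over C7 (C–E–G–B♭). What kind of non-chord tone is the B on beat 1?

The harmony at that moment is C dominant seventh chord (C, E, G, B♭); B is not a chord tone.
It is approached by step down from C and left by step up to C.
Step away and step back to the same note — a neighbor tone (lower neighbor).

Lower neighbor tone.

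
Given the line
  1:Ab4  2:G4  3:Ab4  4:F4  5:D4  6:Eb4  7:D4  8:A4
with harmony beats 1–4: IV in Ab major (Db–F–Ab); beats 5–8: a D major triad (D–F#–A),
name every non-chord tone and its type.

The harmony at that moment is Db major triad (Db, F, Ab); G4 is not a chord tone.
It is approached by step down from Ab4 and left by step up to Ab4.
Step away and step back to the same note — a neighbor tone (lower neighbor).
The harmony at that moment is D major triad (D, F#, A); Eb4 is not a chord tone.
It is approached by step up from D4 and left by step down to D4.
Step away and step back to the same note — a neighbor tone (upper neighbor).

G4 (beat 2) — neighbor tone; Eb4 (beat 6) — neighbor tone.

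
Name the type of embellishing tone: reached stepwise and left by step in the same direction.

Passing tone.

Approach: by step. Departure: by step, continuing in the same direction.
Stepwise on both sides with no change of direction means the note fills in the space between two different chord tones — a passing tone. (Had it turned back to its starting note it would be a neighbor tone instead.)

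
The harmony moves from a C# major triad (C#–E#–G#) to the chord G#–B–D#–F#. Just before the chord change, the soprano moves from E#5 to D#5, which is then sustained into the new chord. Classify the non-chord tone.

The harmony at that moment is C# major triad (C#, E#, G#); D#5 is not a chord tone.
It is approached by step down from E#5 and then sustained as the same pitch into the next harmony.
Arriving early and becoming a chord tone when the harmony changes — an anticipation.

D#5 is an anticipation.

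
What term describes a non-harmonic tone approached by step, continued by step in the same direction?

Approach: by step. Departure: by step, continuing in the same direction.
Stepwise on both sides with no change of direction means the note fills in the space between two different chord tones — a passing tone. (Had it turned back to its starting note it would be a neighbor tone instead.)

Passing tone.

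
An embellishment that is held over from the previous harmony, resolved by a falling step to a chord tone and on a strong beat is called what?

Approach: by preparation — the pitch is first a chord tone, then held (tied or repeated) while the harmony changes under it. Departure: down by step. Metric position: strong.
A prepared dissonance that resolves downward by step — a suspension. (The same figure resolving upward would be a retardation.)

Suspension.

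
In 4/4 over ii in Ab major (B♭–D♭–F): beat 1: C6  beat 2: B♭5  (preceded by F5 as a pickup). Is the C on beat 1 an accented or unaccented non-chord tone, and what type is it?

Accented appoggiatura.

The harmony at that moment is B♭ minor triad (B♭, D♭, F); C6 is not a chord tone.
It is approached by leap up from F5 and left by step down to B♭5.
Leap in, step out — an appoggiatura.
It falls on the downbeat, so it is accented.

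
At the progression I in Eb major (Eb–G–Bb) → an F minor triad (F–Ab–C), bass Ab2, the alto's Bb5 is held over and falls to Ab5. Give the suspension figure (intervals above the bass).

At the second chord the bass is Ab2. The suspended Bb5 lies a ninth above the bass; after resolving down by step to Ab5, the interval above the bass becomes an octave.
Suspension figures are named by those two intervals: 9–8.

9–8 suspension.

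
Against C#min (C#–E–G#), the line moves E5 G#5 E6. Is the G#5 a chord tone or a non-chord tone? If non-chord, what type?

C# minor triad contains C#, E, G#; G# is the fifth, so it is a chord tone.

Chord tone (the fifth of C# minor triad).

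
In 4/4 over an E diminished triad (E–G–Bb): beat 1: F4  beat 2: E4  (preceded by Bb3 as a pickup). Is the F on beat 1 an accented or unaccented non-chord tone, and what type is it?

The harmony at that moment is E diminished triad (E, G, Bb); F4 is not a chord tone.
It is approached by leap up from Bb3 and left by step down to E4.
Leap in, step out — an appoggiatura.
It falls on the downbeat, so it is accented.

Accented appoggiatura.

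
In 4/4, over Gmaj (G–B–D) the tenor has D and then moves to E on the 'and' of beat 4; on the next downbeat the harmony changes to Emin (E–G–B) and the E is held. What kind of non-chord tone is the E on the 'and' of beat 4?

Anticipation.

The harmony at that moment is G major triad (G, B, D); E is not a chord tone.
It is approached by step up from D and then sustained as the same pitch into the next harmony.
Arriving early and becoming a chord tone when the harmony changes — an anticipation.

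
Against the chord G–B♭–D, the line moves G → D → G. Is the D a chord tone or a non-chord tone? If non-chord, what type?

Chord tone (the fifth of G minor triad).

G minor triad contains G, B♭, D; D is the fifth, so it is a chord tone.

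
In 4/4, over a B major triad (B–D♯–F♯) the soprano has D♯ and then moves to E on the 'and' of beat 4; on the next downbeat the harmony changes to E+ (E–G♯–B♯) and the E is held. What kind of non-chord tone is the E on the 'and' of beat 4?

Anticipation.

The harmony at that moment is B major triad (B, D♯, F♯); E is not a chord tone.
It is approached by step up from D♯ and then sustained as the same pitch into the next harmony.
Arriving early and becoming a chord tone when the harmony changes — an anticipation.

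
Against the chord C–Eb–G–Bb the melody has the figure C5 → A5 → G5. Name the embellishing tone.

A5 is an appoggiatura.

The harmony at that moment is C minor seventh chord (C, Eb, G, Bb); A5 is not a chord tone.
It is approached by leap up from C5 and left by step down to G5.
Leap in, step out — an appoggiatura.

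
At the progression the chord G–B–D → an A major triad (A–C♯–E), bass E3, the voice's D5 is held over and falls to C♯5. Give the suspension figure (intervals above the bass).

7–6 suspension.

At the second chord the bass is E3. The suspended D5 lies a seventh above the bass; after resolving down by step to C♯5, the interval above the bass becomes a sixth.
Suspension figures are named by those two intervals: 7–6.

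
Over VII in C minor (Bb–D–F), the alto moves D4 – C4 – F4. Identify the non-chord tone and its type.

C4 is an escape tone.

The harmony at that moment is Bb major triad (Bb, D, F); C4 is not a chord tone.
It is approached by step down from D4 and left by leap up to F4.
Step in, leap out — an escape tone.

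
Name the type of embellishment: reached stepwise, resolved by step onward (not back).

Passing tone.

Approach: by step. Departure: by step, continuing in the same direction.
Stepwise on both sides with no change of direction means the note fills in the space between two different chord tones — a passing tone. (Had it turned back to its starting note it would be a neighbor tone instead.)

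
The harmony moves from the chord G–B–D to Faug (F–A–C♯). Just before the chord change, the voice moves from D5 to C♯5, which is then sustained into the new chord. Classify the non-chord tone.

C♯5 is an anticipation.

The harmony at that moment is G major triad (G, B, D); C♯5 is not a chord tone.
It is approached by step down from D5 and then sustained as the same pitch into the next harmony.
Arriving early and becoming a chord tone when the harmony changes — an anticipation.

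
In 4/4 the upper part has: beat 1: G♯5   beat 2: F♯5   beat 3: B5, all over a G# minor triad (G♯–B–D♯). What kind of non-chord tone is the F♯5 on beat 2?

The harmony at that moment is G♯ minor triad (G♯, B, D♯); F♯5 is not a chord tone.
It is approached by step down from G♯5 and left by leap up to B5.
Step in, leap out, on a weak beat — an escape tone.

Escape tone.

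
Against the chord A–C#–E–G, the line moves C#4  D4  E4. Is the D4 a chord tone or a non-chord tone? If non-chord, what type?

The harmony at that moment is A dominant seventh chord (A, C#, E, G); D4 is not a chord tone.
It is approached by step up from C#4 and left by step up to E4.
Step in, step out in the same direction — a passing tone.

Non-chord tone — a passing tone.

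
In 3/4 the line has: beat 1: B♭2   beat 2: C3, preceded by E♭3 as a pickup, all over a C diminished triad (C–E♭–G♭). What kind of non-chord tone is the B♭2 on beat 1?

The harmony at that moment is C diminished triad (C, E♭, G♭); B♭2 is not a chord tone.
It is approached by leap down from E♭3 and left by step up to C3.
Leap in, step out, metrically accented — an appoggiatura.

Appoggiatura.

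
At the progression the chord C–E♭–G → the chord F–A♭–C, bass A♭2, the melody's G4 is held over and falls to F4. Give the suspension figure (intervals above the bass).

At the second chord the bass is A♭2. The suspended G4 lies a seventh above the bass; after resolving down by step to F4, the interval above the bass becomes a sixth.
Suspension figures are named by those two intervals: 7–6.

7–6 suspension.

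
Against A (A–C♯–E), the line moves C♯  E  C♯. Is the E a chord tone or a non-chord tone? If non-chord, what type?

Chord tone (the fifth of A major triad).

A major triad contains A, C♯, E; E is the fifth, so it is a chord tone.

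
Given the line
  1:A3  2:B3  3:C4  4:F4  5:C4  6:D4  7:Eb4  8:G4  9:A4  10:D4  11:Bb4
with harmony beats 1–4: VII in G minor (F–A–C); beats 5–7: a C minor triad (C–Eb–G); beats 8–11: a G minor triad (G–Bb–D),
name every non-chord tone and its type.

B3 (beat 2) — passing tone; D4 (beat 6) — passing tone; A4 (beat 9) — escape tone.

The harmony at that moment is F major triad (F, A, C); B3 is not a chord tone.
It is approached by step up from A3 and left by step up to C4.
Step in, step out in the same direction — a passing tone.
The harmony at that moment is C minor triad (C, Eb, G); D4 is not a chord tone.
It is approached by step up from C4 and left by step up to Eb4.
Step in, step out in the same direction — a passing tone.
The harmony at that moment is G minor triad (G, Bb, D); A4 is not a chord tone.
It is approached by step up from G4 and left by leap down to D4.
Step in, leap out — an escape tone.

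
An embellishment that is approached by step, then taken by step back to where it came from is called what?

Neighbor tone.

Approach: by step. Departure: by step in the opposite direction, back to the starting pitch.
Stepwise on both sides but reversing to return to the same chord tone — a neighbor tone. (Had it continued onward in the same direction it would be a passing tone instead.)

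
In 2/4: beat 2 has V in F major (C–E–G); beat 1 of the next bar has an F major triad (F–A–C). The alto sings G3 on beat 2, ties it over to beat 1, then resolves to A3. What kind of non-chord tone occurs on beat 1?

Retardation.

The harmony at that moment is F major triad (F, A, C); G3 is not a chord tone.
It is held over (the same pitch as the preceding G3) and left by step up to A3.
Held over from the previous chord and resolving up by step — a retardation.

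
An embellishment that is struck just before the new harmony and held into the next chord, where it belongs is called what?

Approach: ahead of the chord change (typically by step), so it is dissonant against the current harmony. Departure: none — the same pitch is restated or held and is a chord tone of the new harmony.
Dissonant first, consonant once the harmony catches up: the note simply arrives early — an anticipation. (The reverse timing, consonant first and dissonant after the change, would be a suspension or retardation.)

Anticipation.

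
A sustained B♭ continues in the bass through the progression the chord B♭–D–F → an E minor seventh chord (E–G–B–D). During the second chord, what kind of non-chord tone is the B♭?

Pedal tone (pedal point).

The harmony at that moment is E minor seventh chord (E, G, B, D); B♭ is not a chord tone.
It is held over (the same pitch as the preceding B♭) and then sustained as the same pitch into the next harmony.
Sustained through a change of harmony — a pedal tone.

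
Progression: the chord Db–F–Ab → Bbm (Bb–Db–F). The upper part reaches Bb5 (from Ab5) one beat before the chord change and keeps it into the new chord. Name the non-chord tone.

Bb5 is an anticipation.

The harmony at that moment is Db major triad (Db, F, Ab); Bb5 is not a chord tone.
It is approached by step up from Ab5 and then sustained as the same pitch into the next harmony.
Arriving early and becoming a chord tone when the harmony changes — an anticipation.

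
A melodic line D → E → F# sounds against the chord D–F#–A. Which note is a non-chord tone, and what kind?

The harmony at that moment is D major triad (D, F#, A); E is not a chord tone.
It is approached by step up from D and left by step up to F#.
Step in, step out in the same direction — a passing tone.

E is a passing tone.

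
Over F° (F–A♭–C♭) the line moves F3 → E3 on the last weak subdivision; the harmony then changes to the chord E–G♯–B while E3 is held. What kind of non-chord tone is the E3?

E3 is an anticipation.

The harmony at that moment is F diminished triad (F, A♭, C♭); E3 is not a chord tone.
It is approached by step down from F3 and then sustained as the same pitch into the next harmony.
Arriving early and becoming a chord tone when the harmony changes — an anticipation.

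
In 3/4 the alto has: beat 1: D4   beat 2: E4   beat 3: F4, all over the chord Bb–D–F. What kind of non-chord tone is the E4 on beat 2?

Passing tone.

The harmony at that moment is Bb major triad (Bb, D, F); E4 is not a chord tone.
It is approached by step up from D4 and left by step up to F4.
Step in, step out in the same direction — a passing tone.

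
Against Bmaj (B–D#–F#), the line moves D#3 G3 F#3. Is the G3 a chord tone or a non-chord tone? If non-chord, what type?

Non-chord tone — an appoggiatura.

The harmony at that moment is B major triad (B, D#, F#); G3 is not a chord tone.
It is approached by leap up from D#3 and left by step down to F#3.
Leap in, step out — an appoggiatura.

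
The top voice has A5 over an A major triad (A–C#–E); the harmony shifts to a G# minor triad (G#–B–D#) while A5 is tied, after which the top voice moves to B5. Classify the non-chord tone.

The harmony at that moment is G# minor triad (G#, B, D#); A5 is not a chord tone.
It is held over (the same pitch as the preceding A5) and left by step up to B5.
Held over from the previous chord and resolving up by step — a retardation.

A5 is a retardation.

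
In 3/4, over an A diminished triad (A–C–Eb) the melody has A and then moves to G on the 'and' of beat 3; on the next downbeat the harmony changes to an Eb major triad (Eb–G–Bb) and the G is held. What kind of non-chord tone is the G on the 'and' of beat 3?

Anticipation.

The harmony at that moment is A diminished triad (A, C, Eb); G is not a chord tone.
It is approached by step down from A and then sustained as the same pitch into the next harmony.
Arriving early and becoming a chord tone when the harmony changes — an anticipation.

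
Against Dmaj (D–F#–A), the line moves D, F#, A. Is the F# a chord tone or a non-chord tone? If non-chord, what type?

D major triad contains D, F#, A; F# is the third, so it is a chord tone.

Chord tone (the third of D major triad).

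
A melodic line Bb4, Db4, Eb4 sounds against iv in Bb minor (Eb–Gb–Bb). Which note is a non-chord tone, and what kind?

Db4 is an appoggiatura.

The harmony at that moment is Eb minor triad (Eb, Gb, Bb); Db4 is not a chord tone.
It is approached by leap down from Bb4 and left by step up to Eb4.
Leap in, step out — an appoggiatura.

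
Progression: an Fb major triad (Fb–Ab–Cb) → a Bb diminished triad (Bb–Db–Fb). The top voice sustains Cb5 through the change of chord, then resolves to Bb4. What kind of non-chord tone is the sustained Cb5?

The harmony at that moment is Bb diminished triad (Bb, Db, Fb); Cb5 is not a chord tone.
It is held over (the same pitch as the preceding Cb5) and left by step down to Bb4.
Held over from the previous chord and resolving down by step — a suspension.

Cb5 is a suspension.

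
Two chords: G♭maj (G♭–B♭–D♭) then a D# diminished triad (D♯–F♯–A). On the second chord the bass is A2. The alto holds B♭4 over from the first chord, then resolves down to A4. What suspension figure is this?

9–8 suspension.

At the second chord the bass is A2. The suspended B♭4 lies a ninth above the bass; after resolving down by step to A4, the interval above the bass becomes an octave.
Suspension figures are named by those two intervals: 9–8.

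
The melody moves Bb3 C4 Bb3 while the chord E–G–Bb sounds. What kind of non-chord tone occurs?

The harmony at that moment is E diminished triad (E, G, Bb); C4 is not a chord tone.
It is approached by step up from Bb3 and left by step down to Bb3.
Step away and step back to the same note — a neighbor tone (upper neighbor).

C4 is a neighbor tone.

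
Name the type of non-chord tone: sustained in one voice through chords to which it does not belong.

Pedal tone.

Approach: none. Departure: none — a single pitch is sustained while the chords change around it, passing through harmonies that do not contain it.
No melodic motion at all; the dissonance is created entirely by the moving harmonies against the stationary note — a pedal tone (pedal point).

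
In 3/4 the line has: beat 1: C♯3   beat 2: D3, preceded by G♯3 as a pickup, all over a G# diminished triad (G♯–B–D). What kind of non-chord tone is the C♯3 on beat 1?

The harmony at that moment is G♯ diminished triad (G♯, B, D); C♯3 is not a chord tone.
It is approached by leap down from G♯3 and left by step up to D3.
Leap in, step out, metrically accented — an appoggiatura.

Appoggiatura.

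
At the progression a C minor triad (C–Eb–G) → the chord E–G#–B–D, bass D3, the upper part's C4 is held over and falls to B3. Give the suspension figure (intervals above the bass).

7–6 suspension.

At the second chord the bass is D3. The suspended C4 lies a seventh above the bass; after resolving down by step to B3, the interval above the bass becomes a sixth.
Suspension figures are named by those two intervals: 7–6.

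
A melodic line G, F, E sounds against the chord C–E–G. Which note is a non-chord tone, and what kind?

The harmony at that moment is C major triad (C, E, G); F is not a chord tone.
It is approached by step down from G and left by step down to E.
Step in, step out in the same direction — a passing tone.

F is a passing tone.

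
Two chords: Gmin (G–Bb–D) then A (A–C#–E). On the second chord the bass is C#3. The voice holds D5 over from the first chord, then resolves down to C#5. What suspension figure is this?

9–8 suspension.

At the second chord the bass is C#3. The suspended D5 lies a ninth above the bass; after resolving down by step to C#5, the interval above the bass becomes an octave.
Suspension figures are named by those two intervals: 9–8.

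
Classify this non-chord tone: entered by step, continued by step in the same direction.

Passing tone.

Approach: by step. Departure: by step, continuing in the same direction.
Stepwise on both sides with no change of direction means the note fills in the space between two different chord tones — a passing tone. (Had it turned back to its starting note it would be a neighbor tone instead.)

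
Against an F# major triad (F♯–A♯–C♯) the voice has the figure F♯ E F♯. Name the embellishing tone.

The harmony at that moment is F♯ major triad (F♯, A♯, C♯); E is not a chord tone.
It is approached by step down from F♯ and left by step up to F♯.
Step away and step back to the same note — a neighbor tone (lower neighbor).

E is a neighbor tone.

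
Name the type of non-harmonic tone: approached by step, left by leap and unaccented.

Approach: by step. Departure: by leap. Metric position: weak.
Step in, leap out, from a weak position — an escape tone (échappée). (It is the mirror image of the appoggiatura, which leaps in and steps out on a strong beat.)

Escape tone.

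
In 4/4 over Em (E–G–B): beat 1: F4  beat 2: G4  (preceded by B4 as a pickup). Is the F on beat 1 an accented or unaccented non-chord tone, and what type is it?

The harmony at that moment is E minor triad (E, G, B); F4 is not a chord tone.
It is approached by leap down from B4 and left by step up to G4.
Leap in, step out — an appoggiatura.
It falls on the downbeat, so it is accented.

Accented appoggiatura.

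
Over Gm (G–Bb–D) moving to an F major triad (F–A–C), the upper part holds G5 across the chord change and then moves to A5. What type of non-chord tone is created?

The harmony at that moment is F major triad (F, A, C); G5 is not a chord tone.
It is held over (the same pitch as the preceding G5) and left by step up to A5.
Held over from the previous chord and resolving up by step — a retardation.

G5 is a retardation.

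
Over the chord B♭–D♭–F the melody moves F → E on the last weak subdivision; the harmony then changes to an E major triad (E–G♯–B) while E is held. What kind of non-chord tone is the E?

E is an anticipation.

The harmony at that moment is B♭ minor triad (B♭, D♭, F); E is not a chord tone.
It is approached by step down from F and then sustained as the same pitch into the next harmony.
Arriving early and becoming a chord tone when the harmony changes — an anticipation.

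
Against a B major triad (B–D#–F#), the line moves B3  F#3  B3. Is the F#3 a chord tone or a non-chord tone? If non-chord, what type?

Chord tone (the fifth of B major triad).

B major triad contains B, D#, F#; F# is the fifth, so it is a chord tone.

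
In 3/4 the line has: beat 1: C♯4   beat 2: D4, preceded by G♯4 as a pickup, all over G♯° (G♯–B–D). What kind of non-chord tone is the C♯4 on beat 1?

The harmony at that moment is G♯ diminished triad (G♯, B, D); C♯4 is not a chord tone.
It is approached by leap down from G♯4 and left by step up to D4.
Leap in, step out, metrically accented — an appoggiatura.

Appoggiatura.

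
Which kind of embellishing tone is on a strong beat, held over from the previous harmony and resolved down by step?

Approach: by preparation — the pitch is first a chord tone, then held (tied or repeated) while the harmony changes under it. Departure: down by step. Metric position: strong.
A prepared dissonance that resolves downward by step — a suspension. (The same figure resolving upward would be a retardation.)

Suspension.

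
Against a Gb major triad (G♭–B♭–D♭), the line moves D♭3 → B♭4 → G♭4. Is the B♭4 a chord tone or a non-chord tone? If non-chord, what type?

Chord tone (the third of Gb major triad).

Gb major triad contains G♭, B♭, D♭; B♭ is the third, so it is a chord tone.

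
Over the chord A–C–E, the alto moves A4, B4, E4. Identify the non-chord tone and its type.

B4 is an escape tone.

The harmony at that moment is A minor triad (A, C, E); B4 is not a chord tone.
It is approached by step up from A4 and left by leap down to E4.
Step in, leap out — an escape tone.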